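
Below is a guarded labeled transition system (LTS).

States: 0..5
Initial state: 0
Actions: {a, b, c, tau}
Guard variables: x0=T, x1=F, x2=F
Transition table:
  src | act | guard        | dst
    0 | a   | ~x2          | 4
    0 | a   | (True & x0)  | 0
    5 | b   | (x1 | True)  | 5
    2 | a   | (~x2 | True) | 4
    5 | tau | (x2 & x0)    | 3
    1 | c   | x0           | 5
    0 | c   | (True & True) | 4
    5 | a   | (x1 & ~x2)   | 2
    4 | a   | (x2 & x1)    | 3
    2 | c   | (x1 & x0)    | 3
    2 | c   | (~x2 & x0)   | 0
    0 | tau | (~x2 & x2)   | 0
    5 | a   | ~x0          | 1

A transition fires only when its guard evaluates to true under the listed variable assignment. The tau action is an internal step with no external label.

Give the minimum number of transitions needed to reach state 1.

BFS to 1:
  L0 = {0}
  L1 = {4}
1 never appears.

Answer: UNREACHABLE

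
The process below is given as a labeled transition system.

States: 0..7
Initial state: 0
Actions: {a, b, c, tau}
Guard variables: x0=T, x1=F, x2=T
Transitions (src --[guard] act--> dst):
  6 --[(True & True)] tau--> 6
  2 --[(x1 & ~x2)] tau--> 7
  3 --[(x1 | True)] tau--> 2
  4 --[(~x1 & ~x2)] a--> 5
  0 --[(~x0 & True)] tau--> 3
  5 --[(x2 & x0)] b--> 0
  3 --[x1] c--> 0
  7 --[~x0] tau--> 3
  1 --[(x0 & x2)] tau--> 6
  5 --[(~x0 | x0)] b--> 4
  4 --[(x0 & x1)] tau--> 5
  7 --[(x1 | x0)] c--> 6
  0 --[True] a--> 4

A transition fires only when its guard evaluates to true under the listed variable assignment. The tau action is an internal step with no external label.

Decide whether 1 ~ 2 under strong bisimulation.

Compute ~ classes (split until stable):
  round 0: {{0,1,2,3,4,5,6,7}}
  round 1: {{0},{1,3,6},{2,4},{5},{7}}
  round 2: {{0},{1,6},{2,4},{3},{5},{7}}
6 equivalence class(es) (converged in 3)
class of 1: {1,6}; class of 2: {2,4}

Answer: NOT BISIMILAR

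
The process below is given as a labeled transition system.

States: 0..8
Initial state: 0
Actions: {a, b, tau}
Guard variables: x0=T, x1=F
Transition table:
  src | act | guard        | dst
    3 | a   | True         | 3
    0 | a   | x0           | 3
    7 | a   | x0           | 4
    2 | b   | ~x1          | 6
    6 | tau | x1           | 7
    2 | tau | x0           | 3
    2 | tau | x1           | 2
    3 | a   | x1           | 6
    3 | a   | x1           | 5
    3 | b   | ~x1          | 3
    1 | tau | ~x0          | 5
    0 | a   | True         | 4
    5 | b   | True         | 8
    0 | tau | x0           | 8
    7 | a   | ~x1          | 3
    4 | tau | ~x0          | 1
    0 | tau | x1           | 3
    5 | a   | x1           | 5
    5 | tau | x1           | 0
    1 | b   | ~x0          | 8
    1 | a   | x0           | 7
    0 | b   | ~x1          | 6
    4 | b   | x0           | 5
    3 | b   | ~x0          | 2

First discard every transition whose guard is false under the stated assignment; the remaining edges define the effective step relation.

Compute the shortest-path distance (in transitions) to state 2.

Breadth-first toward 2:
  depth 0: {0}
  depth 1: {3,4,6,8}
  depth 2: {5}
2 never appears.

Answer: UNREACHABLE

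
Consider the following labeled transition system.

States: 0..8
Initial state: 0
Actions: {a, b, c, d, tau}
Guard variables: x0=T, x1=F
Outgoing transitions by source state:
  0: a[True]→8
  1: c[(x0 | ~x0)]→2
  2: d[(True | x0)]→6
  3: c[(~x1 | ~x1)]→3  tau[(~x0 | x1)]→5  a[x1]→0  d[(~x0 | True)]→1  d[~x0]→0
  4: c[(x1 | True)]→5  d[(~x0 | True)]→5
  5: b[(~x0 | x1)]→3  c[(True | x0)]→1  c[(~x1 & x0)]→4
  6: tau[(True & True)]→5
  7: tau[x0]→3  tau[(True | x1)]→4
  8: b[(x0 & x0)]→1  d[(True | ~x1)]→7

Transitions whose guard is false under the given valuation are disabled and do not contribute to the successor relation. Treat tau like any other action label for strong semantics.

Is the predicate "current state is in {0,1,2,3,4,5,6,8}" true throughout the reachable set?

Inv-set: {0,1,2,3,4,5,6,8}
Reach set: {0,1,2,3,4,5,6,7,8}
  0: safe
  1: safe
  2: safe
  3: safe
  4: safe
  5: safe
  6: safe
  7: VIOLATES
  8: safe
reach 7 via a·d — violates

Answer: INVARIANT VIOLATED at state 7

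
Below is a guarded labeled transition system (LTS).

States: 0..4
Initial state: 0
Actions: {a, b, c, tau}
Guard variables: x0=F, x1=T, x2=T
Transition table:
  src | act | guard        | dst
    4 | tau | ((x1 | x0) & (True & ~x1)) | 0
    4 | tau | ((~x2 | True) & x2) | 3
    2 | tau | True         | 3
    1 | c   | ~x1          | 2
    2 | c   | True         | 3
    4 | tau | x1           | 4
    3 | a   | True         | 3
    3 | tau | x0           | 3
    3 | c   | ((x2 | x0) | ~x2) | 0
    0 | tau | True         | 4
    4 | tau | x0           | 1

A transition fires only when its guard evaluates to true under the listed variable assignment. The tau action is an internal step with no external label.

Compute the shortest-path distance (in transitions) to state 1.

Answer: UNREACHABLE

Working:
Layered search for 1:
  Layer 0: {0}
  Layer 1: {4}
  Layer 2: {3}
1 never appears.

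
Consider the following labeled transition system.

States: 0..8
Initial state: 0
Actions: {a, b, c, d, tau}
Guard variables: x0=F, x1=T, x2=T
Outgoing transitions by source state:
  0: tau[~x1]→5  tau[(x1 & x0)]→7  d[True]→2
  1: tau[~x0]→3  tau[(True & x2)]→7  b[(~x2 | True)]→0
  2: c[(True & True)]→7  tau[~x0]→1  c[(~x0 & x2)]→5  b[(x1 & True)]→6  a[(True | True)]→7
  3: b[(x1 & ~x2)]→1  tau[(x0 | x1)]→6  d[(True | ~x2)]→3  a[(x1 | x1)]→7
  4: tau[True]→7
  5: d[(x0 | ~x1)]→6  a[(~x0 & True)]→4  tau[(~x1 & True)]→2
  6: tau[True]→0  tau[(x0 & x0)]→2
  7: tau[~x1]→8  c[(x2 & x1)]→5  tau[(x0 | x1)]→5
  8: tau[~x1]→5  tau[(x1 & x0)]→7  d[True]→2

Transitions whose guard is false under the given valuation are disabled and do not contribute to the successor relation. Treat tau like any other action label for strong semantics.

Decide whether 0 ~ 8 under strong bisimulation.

Bisimulation quotient by refinement:
  π0 = {{0,1,2,3,4,5,6,7,8}}
  π1 = {{0,8},{1},{2},{3},{4,6},{5},{7}}
  π2 = {{0,8},{1},{2},{3},{4},{5},{6},{7}}
stable after 3 split(s): 8 block(s)
[0]={0,8}  [8]={0,8}

Answer: BISIMILAR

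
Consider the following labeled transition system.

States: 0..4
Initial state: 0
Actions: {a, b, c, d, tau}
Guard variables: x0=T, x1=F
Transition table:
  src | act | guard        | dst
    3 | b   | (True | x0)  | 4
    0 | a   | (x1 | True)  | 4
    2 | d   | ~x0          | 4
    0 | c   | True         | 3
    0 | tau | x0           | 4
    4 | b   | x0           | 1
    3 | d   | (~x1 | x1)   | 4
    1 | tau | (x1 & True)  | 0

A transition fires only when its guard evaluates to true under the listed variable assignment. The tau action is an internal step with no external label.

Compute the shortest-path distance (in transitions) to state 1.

Layered search for 1:
  depth 0: {0}
  depth 1: {3,4}
  depth 2: {1}
1 enters at depth 2; path a·b

Answer: 2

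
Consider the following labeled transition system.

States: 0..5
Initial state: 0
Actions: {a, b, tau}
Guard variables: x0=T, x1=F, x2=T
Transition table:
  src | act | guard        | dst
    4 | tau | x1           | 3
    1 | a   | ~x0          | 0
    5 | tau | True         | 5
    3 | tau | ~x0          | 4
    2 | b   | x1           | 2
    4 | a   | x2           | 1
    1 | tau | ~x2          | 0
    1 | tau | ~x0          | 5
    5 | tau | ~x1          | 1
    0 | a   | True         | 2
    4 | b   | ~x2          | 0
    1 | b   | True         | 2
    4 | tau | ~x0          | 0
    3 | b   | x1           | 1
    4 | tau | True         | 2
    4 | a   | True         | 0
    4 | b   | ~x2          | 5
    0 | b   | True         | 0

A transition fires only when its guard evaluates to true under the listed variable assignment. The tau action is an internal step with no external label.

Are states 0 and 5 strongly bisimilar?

Answer: NOT BISIMILAR

Working:
Bisimulation quotient by refinement:
  round 0: {{0,1,2,3,4,5}}
  round 1: {{0},{1},{2,3},{4},{5}}
stable after 2 split(s): 5 block(s)
0∈{0}, 5∈{5}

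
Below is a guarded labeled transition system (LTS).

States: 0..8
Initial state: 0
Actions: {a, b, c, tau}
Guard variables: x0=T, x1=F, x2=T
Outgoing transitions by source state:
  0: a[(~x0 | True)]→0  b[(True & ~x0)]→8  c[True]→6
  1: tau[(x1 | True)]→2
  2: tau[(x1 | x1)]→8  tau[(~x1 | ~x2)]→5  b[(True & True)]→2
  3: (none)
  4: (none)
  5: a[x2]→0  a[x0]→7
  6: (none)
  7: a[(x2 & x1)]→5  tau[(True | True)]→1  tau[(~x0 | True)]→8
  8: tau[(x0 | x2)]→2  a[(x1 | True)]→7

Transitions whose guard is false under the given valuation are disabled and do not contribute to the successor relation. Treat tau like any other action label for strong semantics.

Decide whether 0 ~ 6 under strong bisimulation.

Compute ~ classes (split until stable):
  P[0] = {{0,1,2,3,4,5,6,7,8}}
  P[1] = {{0},{1,7},{2},{3,4,6},{5},{8}}
  P[2] = {{0},{1},{2},{3,4,6},{5},{7},{8}}
7 equivalence class(es) (converged in 3)
class of 0: {0}; class of 6: {3,4,6}

Answer: NOT BISIMILAR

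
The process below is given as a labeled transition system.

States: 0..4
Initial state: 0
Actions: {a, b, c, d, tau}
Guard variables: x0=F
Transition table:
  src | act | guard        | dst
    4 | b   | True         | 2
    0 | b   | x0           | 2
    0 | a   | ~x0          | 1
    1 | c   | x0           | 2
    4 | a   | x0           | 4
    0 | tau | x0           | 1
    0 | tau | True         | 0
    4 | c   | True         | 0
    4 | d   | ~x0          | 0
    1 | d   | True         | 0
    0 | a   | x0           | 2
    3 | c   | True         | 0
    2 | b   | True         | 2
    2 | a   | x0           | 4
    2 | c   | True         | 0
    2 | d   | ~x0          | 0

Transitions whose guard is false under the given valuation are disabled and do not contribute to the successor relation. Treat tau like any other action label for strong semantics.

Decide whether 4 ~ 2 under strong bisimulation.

Compute ~ classes (split until stable):
  round 0: {{0,1,2,3,4}}
  round 1: {{0},{1},{2,4},{3}}
Fixed point at round 2; 4 class(es).
[4]={2,4}  [2]={2,4}

Answer: BISIMILAR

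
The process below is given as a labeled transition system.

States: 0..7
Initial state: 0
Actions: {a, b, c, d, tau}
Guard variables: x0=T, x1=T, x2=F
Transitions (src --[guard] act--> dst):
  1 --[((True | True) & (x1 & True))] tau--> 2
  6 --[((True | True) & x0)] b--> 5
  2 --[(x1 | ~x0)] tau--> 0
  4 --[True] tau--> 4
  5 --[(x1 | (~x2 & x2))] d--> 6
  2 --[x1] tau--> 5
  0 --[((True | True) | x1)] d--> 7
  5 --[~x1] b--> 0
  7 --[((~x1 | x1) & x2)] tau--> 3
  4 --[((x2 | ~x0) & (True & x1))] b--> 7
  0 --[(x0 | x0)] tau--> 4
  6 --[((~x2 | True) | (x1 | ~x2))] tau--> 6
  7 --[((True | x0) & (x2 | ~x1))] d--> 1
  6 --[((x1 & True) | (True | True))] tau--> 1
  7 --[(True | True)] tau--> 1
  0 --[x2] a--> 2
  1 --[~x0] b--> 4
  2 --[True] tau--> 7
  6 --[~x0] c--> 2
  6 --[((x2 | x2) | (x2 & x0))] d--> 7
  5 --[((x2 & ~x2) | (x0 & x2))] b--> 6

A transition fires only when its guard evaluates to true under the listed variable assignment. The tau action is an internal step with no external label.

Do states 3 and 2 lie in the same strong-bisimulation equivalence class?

Bisimulation quotient by refinement:
  P[0] = {{0,1,2,3,4,5,6,7}}
  P[1] = {{0},{1,2,4,7},{3},{5},{6}}
  P[2] = {{0},{1,4,7},{2},{3},{5},{6}}
  P[3] = {{0},{1},{2},{3},{4,7},{5},{6}}
  P[4] = {{0},{1},{2},{3},{4},{5},{6},{7}}
Fixed point at round 5; 8 class(es).
class of 3: {3}; class of 2: {2}

Answer: NOT BISIMILAR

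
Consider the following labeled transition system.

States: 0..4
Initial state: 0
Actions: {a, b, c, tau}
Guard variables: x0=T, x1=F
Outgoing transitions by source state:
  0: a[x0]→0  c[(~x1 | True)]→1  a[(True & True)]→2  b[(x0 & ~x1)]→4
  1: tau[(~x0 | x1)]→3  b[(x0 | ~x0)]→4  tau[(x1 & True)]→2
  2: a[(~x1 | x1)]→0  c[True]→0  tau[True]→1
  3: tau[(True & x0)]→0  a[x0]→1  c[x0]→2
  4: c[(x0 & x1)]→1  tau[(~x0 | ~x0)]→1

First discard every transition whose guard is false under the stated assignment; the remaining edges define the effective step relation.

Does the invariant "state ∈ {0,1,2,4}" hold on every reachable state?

Inv-set: {0,1,2,4}
R = {0,1,2,4}
  0: ok
  1: ok
  2: ok
  4: ok

Answer: INVARIANT HOLDS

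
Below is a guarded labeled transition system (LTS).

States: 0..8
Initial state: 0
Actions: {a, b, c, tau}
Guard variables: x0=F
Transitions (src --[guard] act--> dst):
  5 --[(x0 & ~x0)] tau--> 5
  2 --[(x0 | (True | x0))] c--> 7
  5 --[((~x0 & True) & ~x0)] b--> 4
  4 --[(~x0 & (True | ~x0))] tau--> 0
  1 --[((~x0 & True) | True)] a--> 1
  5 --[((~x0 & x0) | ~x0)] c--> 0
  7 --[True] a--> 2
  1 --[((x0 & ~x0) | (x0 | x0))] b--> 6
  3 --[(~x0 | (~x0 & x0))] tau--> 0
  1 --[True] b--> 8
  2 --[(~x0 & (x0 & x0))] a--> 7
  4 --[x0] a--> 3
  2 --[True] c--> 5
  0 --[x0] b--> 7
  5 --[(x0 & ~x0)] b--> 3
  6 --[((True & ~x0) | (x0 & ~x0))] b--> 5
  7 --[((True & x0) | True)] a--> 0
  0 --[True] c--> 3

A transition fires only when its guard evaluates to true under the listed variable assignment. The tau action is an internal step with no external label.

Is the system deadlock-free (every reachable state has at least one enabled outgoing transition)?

Answer: DEADLOCK-FREE

Trace:
R = {0,3}
  0: c→3  [deg 1]
  3: tau→0  [deg 1]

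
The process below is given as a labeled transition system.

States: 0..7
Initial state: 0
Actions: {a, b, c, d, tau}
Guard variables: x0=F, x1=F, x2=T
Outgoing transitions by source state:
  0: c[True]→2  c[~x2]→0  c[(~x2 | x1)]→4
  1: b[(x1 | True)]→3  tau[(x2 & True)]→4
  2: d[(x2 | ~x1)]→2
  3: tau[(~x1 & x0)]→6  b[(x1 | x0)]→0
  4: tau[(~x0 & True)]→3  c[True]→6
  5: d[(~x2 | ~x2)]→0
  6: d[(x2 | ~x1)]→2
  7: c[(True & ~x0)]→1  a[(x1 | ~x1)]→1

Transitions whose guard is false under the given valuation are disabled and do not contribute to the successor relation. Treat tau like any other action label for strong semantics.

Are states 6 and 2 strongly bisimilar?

Answer: BISIMILAR

Trace:
Compute ~ classes (split until stable):
  P[0] = {{0,1,2,3,4,5,6,7}}
  P[1] = {{0},{1},{2,6},{3,5},{4},{7}}
Fixed point at round 2; 6 class(es).
class of 6: {2,6}; class of 2: {2,6}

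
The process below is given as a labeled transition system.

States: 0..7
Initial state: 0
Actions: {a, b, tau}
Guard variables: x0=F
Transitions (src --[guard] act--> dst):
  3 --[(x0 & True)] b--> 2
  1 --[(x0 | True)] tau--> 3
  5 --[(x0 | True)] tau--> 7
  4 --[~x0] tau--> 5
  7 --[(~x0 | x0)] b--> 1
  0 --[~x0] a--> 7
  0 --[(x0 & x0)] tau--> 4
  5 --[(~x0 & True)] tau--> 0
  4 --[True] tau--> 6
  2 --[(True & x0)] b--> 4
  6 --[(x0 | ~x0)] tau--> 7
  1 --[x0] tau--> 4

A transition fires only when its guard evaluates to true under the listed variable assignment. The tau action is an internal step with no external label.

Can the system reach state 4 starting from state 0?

Answer: UNREACHABLE

Working:
Guard filter leaves 8 enabled edge(s).
L0 = {0}
L1 = {7}  cumulative {0,7}
L2 = {1}  cumulative {0,1,7}
L3 = {3}  cumulative {0,1,3,7}
R = {0,1,3,7}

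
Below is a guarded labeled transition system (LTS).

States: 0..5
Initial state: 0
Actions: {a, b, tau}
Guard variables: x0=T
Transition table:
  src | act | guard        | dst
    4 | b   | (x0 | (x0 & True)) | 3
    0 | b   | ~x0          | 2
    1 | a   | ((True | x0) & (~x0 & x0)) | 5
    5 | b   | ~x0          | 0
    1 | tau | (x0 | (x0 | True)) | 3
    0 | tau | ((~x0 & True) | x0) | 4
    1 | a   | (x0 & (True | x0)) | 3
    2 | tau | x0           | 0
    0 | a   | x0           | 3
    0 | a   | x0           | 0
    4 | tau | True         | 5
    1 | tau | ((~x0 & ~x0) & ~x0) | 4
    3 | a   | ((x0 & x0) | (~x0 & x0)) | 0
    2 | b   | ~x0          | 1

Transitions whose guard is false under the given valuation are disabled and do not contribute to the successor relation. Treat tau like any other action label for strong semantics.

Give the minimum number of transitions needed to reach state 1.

Answer: UNREACHABLE

Working:
Layered search for 1:
  depth 0: {0}
  depth 1: {3,4}
  depth 2: {5}
1 never appears.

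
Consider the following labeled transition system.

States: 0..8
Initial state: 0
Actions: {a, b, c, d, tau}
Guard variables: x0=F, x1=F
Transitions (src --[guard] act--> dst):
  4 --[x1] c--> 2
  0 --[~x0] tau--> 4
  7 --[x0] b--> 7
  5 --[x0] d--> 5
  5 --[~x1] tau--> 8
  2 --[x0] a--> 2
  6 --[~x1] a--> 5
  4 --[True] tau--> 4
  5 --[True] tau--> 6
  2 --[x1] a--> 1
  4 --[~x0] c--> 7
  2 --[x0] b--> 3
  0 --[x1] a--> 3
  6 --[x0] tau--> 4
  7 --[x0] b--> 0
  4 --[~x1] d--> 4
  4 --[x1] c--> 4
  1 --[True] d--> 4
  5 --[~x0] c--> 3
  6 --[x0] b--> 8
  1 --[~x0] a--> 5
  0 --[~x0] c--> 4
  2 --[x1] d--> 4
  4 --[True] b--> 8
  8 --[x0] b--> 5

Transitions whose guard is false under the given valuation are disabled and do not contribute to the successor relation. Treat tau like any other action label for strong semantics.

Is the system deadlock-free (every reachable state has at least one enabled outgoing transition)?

Reach set: {0,4,7,8}
  0: c→4  tau→4  [2 out]
  4: b→8  c→7  d→4  tau→4  [4 out]
  7: ∅  [STUCK]
  8: ∅  [STUCK]
witness 7: tau·c

Answer: DEADLOCK at state 7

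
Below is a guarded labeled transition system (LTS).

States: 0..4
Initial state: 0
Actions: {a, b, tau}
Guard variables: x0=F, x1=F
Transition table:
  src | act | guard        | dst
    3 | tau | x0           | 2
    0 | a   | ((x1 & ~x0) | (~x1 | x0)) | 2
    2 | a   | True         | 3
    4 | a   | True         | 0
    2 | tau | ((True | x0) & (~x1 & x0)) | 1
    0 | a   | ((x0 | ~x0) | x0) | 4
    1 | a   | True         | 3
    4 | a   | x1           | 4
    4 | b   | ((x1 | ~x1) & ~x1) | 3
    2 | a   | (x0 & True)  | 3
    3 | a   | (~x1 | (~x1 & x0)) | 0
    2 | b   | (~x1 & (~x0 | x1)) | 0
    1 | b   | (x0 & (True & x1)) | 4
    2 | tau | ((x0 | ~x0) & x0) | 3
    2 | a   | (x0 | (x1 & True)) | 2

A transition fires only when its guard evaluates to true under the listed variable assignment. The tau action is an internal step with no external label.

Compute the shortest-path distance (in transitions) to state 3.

BFS to 3:
  depth 0: {0}
  depth 1: {2,4}
  depth 2: {3}
3 enters at depth 2; path a·a

Answer: 2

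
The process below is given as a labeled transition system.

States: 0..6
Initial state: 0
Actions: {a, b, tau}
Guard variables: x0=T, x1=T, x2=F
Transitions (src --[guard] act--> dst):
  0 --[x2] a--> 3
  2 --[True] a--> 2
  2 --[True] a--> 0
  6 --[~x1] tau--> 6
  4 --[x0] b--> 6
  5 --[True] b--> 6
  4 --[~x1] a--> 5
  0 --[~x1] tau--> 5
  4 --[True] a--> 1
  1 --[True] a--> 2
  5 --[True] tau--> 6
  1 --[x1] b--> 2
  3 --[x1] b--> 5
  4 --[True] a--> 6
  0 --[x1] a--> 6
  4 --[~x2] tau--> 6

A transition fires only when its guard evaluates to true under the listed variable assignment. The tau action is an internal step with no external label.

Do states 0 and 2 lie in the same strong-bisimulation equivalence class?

Bisimulation quotient by refinement:
  round 0: {{0,1,2,3,4,5,6}}
  round 1: {{0,2},{1},{3},{4},{5},{6}}
  round 2: {{0},{1},{2},{3},{4},{5},{6}}
7 equivalence class(es) (converged in 3)
[0]={0}  [2]={2}

Answer: NOT BISIMILAR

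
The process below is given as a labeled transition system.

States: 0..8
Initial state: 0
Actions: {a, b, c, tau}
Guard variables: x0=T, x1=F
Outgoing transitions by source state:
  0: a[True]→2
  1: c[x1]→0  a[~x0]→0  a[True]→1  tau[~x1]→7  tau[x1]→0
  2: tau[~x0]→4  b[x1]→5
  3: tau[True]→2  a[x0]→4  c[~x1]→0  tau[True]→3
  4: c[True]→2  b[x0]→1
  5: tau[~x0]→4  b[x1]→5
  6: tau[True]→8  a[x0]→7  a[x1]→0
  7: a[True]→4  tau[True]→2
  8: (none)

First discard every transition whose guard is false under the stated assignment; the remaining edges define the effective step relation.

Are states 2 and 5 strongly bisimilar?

Answer: BISIMILAR

Working:
Bisimulation quotient by refinement:
  π0 = {{0,1,2,3,4,5,6,7,8}}
  π1 = {{0},{1,6,7},{2,5,8},{3},{4}}
  π2 = {{0},{1},{2,5,8},{3},{4},{6},{7}}
stable after 3 split(s): 7 block(s)
class of 2: {2,5,8}; class of 5: {2,5,8}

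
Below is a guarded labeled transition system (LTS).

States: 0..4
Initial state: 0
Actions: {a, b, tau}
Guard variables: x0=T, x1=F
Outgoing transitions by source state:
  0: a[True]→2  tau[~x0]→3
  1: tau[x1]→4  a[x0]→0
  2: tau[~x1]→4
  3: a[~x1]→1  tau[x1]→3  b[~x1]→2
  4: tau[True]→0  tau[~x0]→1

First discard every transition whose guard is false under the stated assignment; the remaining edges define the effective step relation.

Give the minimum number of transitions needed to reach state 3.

Answer: UNREACHABLE

Working:
Layered search for 3:
  Layer 0: {0}
  Layer 1: {2}
  Layer 2: {4}
3 never appears.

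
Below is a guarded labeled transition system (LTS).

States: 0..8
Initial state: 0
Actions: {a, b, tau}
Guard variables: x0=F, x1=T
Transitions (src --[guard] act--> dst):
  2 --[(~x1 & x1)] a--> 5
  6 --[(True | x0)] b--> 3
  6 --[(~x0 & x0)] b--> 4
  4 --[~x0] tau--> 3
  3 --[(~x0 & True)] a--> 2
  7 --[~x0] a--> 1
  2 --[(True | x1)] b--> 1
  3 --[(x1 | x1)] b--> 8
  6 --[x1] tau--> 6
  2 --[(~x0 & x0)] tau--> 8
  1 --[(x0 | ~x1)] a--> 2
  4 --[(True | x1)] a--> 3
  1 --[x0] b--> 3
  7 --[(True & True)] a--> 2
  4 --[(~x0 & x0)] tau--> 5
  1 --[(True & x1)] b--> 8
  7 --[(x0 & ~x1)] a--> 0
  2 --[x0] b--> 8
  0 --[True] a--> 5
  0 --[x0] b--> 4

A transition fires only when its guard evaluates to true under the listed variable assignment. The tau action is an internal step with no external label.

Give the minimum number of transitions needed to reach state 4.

Breadth-first toward 4:
  L0 = {0}
  L1 = {5}
4 never appears.

Answer: UNREACHABLE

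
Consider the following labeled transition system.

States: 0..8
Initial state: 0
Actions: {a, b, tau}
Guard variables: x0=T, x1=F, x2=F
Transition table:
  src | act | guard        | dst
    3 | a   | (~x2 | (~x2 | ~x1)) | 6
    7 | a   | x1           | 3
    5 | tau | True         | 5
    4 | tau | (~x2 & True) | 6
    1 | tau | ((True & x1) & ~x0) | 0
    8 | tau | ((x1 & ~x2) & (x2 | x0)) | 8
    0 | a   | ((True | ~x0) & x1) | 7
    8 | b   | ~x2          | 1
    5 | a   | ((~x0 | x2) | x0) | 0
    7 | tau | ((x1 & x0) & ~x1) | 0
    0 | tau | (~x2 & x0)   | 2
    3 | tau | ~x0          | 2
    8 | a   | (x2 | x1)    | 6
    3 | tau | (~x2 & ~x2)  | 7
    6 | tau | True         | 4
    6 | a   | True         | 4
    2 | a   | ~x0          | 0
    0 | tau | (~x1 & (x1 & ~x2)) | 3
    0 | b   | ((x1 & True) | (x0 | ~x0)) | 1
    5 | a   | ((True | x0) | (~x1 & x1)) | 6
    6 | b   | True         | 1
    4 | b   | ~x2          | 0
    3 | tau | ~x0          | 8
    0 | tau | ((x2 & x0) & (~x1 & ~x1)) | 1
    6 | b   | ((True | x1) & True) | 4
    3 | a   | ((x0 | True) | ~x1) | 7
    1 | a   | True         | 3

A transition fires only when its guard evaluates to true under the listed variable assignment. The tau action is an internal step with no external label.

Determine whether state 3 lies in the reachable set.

16 transition(s) survive guard evaluation.
L0 = {0}
L1 = {1,2}  cumulative {0,1,2}
L2 = {3}  cumulative {0,1,2,3}
L3 = {6,7}  cumulative {0,1,2,3,6,7}
L4 = {4}  cumulative {0,1,2,3,4,6,7}
R = {0,1,2,3,4,6,7}
witness 3: b·a

Answer: REACHABLE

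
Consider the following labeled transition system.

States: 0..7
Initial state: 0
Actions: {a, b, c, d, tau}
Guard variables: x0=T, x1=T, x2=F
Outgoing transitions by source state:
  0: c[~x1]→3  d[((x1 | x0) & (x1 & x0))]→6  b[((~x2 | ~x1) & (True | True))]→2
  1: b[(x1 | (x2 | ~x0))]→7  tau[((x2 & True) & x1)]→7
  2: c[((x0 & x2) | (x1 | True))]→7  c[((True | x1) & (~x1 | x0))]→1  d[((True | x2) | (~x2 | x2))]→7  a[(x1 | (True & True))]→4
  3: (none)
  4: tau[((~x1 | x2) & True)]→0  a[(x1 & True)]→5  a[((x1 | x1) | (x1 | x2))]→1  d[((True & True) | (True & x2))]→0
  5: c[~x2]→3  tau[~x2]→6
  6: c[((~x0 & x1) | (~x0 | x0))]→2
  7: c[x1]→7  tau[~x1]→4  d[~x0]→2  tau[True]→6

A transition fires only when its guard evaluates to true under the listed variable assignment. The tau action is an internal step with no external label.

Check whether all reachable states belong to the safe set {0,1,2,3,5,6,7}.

Allowed set {0,1,2,3,5,6,7}
Reachable = {0,1,2,3,4,5,6,7}
  0: safe
  1: safe
  2: safe
  3: safe
  4: outside
  5: safe
  6: safe
  7: safe
reach 4 via b·a — violates

Answer: INVARIANT VIOLATED at state 4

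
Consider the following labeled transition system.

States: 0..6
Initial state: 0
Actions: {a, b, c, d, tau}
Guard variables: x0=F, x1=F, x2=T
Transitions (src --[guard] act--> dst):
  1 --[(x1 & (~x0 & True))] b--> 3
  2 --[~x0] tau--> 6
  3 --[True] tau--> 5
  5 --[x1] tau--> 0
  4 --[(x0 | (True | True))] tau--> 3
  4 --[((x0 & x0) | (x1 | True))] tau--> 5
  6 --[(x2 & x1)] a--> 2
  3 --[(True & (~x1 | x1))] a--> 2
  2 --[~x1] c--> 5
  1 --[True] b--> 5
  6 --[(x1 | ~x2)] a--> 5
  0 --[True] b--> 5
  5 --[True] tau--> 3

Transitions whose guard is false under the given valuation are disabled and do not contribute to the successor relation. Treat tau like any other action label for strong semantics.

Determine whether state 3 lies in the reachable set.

Guard filter leaves 9 enabled edge(s).
Layer 0: {0}
Layer 1: {5}  total {0,5}
Layer 2: {3}  total {0,3,5}
Layer 3: {2}  total {0,2,3,5}
Layer 4: {6}  total {0,2,3,5,6}
R = {0,2,3,5,6}
witness 3: b·tau

Answer: REACHABLE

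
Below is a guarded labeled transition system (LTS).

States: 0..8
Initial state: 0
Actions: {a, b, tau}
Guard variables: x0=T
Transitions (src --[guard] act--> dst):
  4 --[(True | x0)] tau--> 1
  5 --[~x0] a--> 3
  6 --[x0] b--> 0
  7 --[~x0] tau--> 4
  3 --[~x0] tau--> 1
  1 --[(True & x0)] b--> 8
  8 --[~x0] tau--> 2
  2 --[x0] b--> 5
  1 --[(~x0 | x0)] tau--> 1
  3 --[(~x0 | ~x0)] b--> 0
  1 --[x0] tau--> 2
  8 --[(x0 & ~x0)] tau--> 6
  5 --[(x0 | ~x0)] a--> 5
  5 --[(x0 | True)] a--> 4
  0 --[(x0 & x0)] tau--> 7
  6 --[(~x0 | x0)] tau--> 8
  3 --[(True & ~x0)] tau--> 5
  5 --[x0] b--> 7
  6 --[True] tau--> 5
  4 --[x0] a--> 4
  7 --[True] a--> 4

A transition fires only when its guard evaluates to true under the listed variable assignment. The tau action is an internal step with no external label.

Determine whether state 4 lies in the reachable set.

Answer: REACHABLE

Trace:
After dropping false guards: 14 live edges.
L0 = {0}
L1 = {7}  total {0,7}
L2 = {4}  total {0,4,7}
L3 = {1}  total {0,1,4,7}
L4 = {2,8}  total {0,1,2,4,7,8}
L5 = {5}  total {0,1,2,4,5,7,8}
Reach set: {0,1,2,4,5,7,8}
trace reaching 4: tau·a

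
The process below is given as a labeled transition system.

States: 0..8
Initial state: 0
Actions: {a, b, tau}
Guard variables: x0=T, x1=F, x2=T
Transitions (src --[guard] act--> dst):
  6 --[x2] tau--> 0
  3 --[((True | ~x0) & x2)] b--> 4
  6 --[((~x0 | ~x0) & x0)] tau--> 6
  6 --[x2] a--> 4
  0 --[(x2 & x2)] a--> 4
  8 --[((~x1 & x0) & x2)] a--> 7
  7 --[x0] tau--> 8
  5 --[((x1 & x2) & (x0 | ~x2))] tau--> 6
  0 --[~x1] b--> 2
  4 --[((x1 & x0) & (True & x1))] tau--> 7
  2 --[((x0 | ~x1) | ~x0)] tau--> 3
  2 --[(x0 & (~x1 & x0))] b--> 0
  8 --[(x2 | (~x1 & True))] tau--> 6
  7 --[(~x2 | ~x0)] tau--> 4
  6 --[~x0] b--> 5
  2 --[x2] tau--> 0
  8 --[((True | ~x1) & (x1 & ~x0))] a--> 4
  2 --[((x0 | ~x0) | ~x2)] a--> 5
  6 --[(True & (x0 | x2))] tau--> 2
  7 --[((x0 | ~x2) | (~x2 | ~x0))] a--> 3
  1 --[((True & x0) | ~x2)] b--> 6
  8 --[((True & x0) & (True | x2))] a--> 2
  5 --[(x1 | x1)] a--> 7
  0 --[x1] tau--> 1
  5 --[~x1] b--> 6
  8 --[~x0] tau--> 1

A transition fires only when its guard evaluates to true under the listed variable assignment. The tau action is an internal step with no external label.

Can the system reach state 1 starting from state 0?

17 transition(s) survive guard evaluation.
Layer 0: {0}
Layer 1: {2,4}  cumulative {0,2,4}
Layer 2: {3,5}  cumulative {0,2,3,4,5}
Layer 3: {6}  cumulative {0,2,3,4,5,6}
R = {0,2,3,4,5,6}

Answer: UNREACHABLE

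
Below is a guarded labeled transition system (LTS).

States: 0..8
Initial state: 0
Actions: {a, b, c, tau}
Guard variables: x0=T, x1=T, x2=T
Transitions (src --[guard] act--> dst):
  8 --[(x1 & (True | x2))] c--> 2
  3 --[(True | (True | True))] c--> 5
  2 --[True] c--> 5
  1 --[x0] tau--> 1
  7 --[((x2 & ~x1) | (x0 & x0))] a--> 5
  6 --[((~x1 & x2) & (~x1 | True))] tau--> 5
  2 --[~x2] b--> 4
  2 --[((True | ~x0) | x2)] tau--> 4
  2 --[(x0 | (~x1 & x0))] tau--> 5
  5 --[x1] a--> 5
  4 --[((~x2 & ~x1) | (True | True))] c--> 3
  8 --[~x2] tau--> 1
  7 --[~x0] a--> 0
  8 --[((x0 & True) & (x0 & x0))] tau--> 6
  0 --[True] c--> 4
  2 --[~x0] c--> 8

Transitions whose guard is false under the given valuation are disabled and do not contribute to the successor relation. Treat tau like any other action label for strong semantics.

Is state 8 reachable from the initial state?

Answer: UNREACHABLE

Working:
Guard filter leaves 11 enabled edge(s).
Layer 0: {0}
Layer 1: {4}  now seen {0,4}
Layer 2: {3}  now seen {0,3,4}
Layer 3: {5}  now seen {0,3,4,5}
Reachable = {0,3,4,5}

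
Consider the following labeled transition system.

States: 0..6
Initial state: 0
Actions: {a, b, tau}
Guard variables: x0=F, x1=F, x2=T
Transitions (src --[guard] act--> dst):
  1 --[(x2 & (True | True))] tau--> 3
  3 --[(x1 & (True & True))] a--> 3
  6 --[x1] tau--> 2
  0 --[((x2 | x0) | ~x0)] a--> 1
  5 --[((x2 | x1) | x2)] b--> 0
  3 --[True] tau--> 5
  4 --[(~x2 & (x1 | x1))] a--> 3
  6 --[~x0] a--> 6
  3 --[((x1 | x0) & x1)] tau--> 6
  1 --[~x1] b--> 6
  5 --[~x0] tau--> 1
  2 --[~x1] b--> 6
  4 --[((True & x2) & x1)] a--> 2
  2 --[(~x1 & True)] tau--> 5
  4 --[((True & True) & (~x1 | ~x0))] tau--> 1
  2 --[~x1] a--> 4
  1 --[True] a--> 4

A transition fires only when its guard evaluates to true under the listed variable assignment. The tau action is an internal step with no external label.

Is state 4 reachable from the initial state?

Answer: REACHABLE

Working:
12 transition(s) survive guard evaluation.
Layer 0: {0}
Layer 1: {1}  cumulative {0,1}
Layer 2: {3,4,6}  cumulative {0,1,3,4,6}
Layer 3: {5}  cumulative {0,1,3,4,5,6}
Reachable = {0,1,3,4,5,6}
Path to 4: a·a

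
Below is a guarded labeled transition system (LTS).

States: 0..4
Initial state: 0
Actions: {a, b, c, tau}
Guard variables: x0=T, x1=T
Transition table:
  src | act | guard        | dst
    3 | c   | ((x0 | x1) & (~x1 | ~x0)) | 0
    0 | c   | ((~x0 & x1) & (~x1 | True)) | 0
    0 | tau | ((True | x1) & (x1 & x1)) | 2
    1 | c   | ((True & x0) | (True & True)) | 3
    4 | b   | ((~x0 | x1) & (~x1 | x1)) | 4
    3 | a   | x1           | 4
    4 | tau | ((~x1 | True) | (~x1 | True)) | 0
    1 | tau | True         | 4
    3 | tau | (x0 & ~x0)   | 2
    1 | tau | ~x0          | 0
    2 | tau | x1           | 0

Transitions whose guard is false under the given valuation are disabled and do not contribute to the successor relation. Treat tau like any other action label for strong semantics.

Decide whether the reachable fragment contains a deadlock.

Answer: DEADLOCK-FREE

Working:
Reachable = {0,2}
  0: tau→2  [1 exit(s)]
  2: tau→0  [1 exit(s)]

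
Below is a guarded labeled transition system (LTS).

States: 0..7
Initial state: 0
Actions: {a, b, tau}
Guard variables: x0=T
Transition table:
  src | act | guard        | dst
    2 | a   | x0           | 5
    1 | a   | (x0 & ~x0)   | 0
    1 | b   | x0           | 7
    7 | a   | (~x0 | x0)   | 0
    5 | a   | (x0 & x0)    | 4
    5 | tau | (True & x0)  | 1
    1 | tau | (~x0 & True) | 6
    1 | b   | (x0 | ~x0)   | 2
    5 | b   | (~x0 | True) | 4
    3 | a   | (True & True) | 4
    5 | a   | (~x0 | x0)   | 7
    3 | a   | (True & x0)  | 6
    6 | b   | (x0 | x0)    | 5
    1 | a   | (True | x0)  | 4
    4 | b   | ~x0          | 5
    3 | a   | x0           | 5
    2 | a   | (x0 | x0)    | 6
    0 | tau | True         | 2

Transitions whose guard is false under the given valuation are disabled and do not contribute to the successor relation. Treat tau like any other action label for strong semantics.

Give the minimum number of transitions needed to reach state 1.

Answer: 3

Analysis:
Breadth-first toward 1:
  L0 = {0}
  L1 = {2}
  L2 = {5,6}
  L3 = {1,4,7}
depth(1)=3, e.g. tau·a·tau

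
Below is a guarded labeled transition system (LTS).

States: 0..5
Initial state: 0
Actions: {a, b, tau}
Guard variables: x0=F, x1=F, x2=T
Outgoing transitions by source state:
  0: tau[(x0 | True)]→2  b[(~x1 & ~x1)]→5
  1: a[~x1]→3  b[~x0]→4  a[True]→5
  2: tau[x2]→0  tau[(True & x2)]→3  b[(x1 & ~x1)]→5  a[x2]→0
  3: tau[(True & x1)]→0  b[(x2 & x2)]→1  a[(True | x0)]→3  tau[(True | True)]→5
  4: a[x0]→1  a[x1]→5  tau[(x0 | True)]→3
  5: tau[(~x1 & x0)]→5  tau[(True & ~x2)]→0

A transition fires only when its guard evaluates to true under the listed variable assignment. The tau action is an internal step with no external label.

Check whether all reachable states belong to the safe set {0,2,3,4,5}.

Answer: INVARIANT VIOLATED at state 1

Trace:
Inv-set: {0,2,3,4,5}
Reachable = {0,1,2,3,4,5}
  0: ok
  1: ✗ unsafe
  2: ok
  3: ok
  4: ok
  5: ok
witness against invariant: tau·tau·b → 1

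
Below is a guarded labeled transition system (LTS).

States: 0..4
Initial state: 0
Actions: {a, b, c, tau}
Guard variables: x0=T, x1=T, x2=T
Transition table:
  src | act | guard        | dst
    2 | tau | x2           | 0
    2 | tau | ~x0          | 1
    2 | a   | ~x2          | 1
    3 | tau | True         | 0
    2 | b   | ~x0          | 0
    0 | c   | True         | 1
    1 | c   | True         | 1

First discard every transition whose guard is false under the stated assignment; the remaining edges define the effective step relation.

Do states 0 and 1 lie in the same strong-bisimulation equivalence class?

Compute ~ classes (split until stable):
  round 0: {{0,1,2,3,4}}
  round 1: {{0,1},{2,3},{4}}
Fixed point at round 2; 3 class(es).
[0]={0,1}  [1]={0,1}

Answer: BISIMILAR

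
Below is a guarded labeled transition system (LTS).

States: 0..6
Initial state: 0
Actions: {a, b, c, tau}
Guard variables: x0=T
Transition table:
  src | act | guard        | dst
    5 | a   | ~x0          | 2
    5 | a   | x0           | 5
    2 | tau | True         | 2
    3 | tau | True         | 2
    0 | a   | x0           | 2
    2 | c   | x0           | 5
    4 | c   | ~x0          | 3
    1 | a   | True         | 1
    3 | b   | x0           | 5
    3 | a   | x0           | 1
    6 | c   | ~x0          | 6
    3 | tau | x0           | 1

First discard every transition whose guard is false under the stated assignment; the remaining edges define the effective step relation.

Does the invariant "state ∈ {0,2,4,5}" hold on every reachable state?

Answer: INVARIANT HOLDS

Trace:
Allowed set {0,2,4,5}
R = {0,2,5}
  0: ok
  2: ok
  5: ok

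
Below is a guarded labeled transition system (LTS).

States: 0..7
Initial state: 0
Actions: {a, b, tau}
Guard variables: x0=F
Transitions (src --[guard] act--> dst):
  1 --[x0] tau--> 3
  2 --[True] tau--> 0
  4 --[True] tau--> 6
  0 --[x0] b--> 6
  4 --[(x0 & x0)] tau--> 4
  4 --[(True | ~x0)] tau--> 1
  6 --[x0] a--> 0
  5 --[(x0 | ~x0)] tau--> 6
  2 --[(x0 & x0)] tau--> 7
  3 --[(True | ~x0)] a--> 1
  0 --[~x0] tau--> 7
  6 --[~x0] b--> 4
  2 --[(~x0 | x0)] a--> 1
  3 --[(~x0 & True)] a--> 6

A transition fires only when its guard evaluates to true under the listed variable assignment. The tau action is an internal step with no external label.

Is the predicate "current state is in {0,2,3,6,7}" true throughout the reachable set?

Answer: INVARIANT HOLDS

Working:
Safe = {0,2,3,6,7}
Reachable = {0,7}
  0: ok
  7: ok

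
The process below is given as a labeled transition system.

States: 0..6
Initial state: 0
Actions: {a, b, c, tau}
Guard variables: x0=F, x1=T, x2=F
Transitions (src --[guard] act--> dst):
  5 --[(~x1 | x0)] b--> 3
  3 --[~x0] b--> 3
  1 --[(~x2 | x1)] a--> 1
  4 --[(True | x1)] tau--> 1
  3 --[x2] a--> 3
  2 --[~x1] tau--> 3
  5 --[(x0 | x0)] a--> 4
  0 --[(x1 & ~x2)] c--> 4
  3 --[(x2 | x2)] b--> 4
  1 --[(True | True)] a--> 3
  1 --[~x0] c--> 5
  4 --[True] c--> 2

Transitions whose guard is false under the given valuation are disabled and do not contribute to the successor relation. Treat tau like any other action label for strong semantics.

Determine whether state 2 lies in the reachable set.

After dropping false guards: 7 live edges.
Layer 0: {0}
Layer 1: {4}  total {0,4}
Layer 2: {1,2}  total {0,1,2,4}
Layer 3: {3,5}  total {0,1,2,3,4,5}
R = {0,1,2,3,4,5}
Path to 2: c·c

Answer: REACHABLE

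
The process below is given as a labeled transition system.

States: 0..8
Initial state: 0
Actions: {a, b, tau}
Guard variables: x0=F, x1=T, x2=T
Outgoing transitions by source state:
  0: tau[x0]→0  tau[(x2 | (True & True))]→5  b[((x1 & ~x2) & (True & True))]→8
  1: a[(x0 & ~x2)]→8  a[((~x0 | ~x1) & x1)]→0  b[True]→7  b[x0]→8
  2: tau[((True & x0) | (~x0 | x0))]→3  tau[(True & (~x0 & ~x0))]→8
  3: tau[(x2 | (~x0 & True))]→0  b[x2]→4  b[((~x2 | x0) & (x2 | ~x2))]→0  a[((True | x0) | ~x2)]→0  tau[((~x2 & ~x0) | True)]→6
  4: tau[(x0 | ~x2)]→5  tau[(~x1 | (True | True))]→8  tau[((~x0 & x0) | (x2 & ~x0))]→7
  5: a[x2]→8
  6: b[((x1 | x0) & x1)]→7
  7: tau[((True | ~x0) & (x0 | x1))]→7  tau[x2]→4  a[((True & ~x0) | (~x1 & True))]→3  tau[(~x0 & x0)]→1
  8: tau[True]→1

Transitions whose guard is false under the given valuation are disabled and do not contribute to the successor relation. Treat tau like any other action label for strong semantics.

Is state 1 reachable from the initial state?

Answer: REACHABLE

Working:
17 transition(s) survive guard evaluation.
L0 = {0}
L1 = {5}  total {0,5}
L2 = {8}  total {0,5,8}
L3 = {1}  total {0,1,5,8}
L4 = {7}  total {0,1,5,7,8}
L5 = {3,4}  total {0,1,3,4,5,7,8}
L6 = {6}  total {0,1,3,4,5,6,7,8}
R = {0,1,3,4,5,6,7,8}
Path to 1: tau·a·tau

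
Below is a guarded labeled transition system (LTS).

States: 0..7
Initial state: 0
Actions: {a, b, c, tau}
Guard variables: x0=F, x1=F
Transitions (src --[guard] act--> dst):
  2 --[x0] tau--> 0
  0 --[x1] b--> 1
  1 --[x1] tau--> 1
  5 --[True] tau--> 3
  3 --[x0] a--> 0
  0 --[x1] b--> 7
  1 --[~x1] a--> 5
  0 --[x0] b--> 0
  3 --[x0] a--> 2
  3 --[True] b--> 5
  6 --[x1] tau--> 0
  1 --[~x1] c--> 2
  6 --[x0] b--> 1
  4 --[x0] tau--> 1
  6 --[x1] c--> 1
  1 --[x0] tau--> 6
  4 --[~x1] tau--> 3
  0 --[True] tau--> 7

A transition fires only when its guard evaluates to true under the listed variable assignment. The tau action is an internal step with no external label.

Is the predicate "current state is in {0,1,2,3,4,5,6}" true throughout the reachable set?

Allowed set {0,1,2,3,4,5,6}
Reach set: {0,7}
  0: ✓
  7: outside
reach 7 via tau — violates

Answer: INVARIANT VIOLATED at state 7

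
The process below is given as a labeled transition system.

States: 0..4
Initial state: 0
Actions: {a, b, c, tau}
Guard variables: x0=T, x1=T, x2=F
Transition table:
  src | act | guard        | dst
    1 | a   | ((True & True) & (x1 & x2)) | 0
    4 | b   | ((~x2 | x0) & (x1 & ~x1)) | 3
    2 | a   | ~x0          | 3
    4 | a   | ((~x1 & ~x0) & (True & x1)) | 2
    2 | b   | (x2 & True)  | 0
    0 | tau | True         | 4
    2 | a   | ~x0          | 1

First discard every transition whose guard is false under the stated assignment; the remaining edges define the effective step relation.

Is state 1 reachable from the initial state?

After dropping false guards: 1 live edges.
Layer 0: {0}
Layer 1: {4}  cumulative {0,4}
R = {0,4}

Answer: UNREACHABLE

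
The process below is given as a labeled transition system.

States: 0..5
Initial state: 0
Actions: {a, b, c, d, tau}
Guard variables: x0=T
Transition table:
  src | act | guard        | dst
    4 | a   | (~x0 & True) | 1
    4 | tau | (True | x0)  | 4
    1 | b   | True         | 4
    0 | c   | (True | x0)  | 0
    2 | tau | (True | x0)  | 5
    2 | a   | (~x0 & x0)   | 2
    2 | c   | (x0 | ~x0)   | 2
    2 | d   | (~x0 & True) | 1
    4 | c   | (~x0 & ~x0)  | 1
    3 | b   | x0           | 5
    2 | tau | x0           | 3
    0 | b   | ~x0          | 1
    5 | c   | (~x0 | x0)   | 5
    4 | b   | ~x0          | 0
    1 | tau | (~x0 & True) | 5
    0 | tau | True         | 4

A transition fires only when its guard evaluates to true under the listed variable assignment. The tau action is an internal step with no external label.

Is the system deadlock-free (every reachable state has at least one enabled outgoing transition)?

Answer: DEADLOCK-FREE

Analysis:
Reach set: {0,4}
  0: c→0  tau→4  [2 exit(s)]
  4: tau→4  [1 exit(s)]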